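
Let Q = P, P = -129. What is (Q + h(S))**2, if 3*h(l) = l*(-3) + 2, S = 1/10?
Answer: 14845609/900 ≈ 16495.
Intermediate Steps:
S = 1/10 ≈ 0.10000
h(l) = 2/3 - l (h(l) = (l*(-3) + 2)/3 = (-3*l + 2)/3 = (2 - 3*l)/3 = 2/3 - l)
Q = -129
(Q + h(S))**2 = (-129 + (2/3 - 1*1/10))**2 = (-129 + (2/3 - 1/10))**2 = (-129 + 17/30)**2 = (-3853/30)**2 = 14845609/900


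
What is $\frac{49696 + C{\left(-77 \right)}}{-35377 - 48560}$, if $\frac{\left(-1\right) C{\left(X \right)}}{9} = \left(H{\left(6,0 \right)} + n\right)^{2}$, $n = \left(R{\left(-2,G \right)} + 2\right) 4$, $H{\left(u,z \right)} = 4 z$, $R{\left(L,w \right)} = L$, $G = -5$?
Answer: $- \frac{49696}{83937} \approx -0.59206$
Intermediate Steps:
$n = 0$ ($n = \left(-2 + 2\right) 4 = 0 \cdot 4 = 0$)
$C{\left(X \right)} = 0$ ($C{\left(X \right)} = - 9 \left(4 \cdot 0 + 0\right)^{2} = - 9 \left(0 + 0\right)^{2} = - 9 \cdot 0^{2} = \left(-9\right) 0 = 0$)
$\frac{49696 + C{\left(-77 \right)}}{-35377 - 48560} = \frac{49696 + 0}{-35377 - 48560} = \frac{49696}{-83937} = 49696 \left(- \frac{1}{83937}\right) = - \frac{49696}{83937}$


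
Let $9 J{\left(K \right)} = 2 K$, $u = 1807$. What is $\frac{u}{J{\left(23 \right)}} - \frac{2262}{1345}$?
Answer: $\frac{21769683}{61870} \approx 351.86$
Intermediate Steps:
$J{\left(K \right)} = \frac{2 K}{9}$
$\frac{u}{J{\left(23 \right)}} - \frac{2262}{1345} = \frac{1807}{\frac{2}{9} \cdot 23} - \frac{2262}{1345} = \frac{1807}{\frac{46}{9}} - \frac{2262}{1345} = 1807 \cdot \frac{9}{46} - \frac{2262}{1345} = \frac{16263}{46} - \frac{2262}{1345} = \frac{21769683}{61870}$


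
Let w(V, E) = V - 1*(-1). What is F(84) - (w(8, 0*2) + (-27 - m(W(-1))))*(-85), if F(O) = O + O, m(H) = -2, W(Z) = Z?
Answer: -1192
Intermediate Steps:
w(V, E) = 1 + V (w(V, E) = V + 1 = 1 + V)
F(O) = 2*O
F(84) - (w(8, 0*2) + (-27 - m(W(-1))))*(-85) = 2*84 - ((1 + 8) + (-27 - 1*(-2)))*(-85) = 168 - (9 + (-27 + 2))*(-85) = 168 - (9 - 25)*(-85) = 168 - (-16)*(-85) = 168 - 1*1360 = 168 - 1360 = -1192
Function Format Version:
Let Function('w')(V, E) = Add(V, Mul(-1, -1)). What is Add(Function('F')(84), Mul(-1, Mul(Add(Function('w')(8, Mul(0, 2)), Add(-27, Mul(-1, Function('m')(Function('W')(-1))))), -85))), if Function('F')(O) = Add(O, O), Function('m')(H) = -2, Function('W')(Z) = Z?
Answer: -1192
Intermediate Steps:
Function('w')(V, E) = Add(1, V) (Function('w')(V, E) = Add(V, 1) = Add(1, V))
Function('F')(O) = Mul(2, O)
Add(Function('F')(84), Mul(-1, Mul(Add(Function('w')(8, Mul(0, 2)), Add(-27, Mul(-1, Function('m')(Function('W')(-1))))), -85))) = Add(Mul(2, 84), Mul(-1, Mul(Add(Add(1, 8), Add(-27, Mul(-1, -2))), -85))) = Add(168, Mul(-1, Mul(Add(9, Add(-27, 2)), -85))) = Add(168, Mul(-1, Mul(Add(9, -25), -85))) = Add(168, Mul(-1, Mul(-16, -85))) = Add(168, Mul(-1, 1360)) = Add(168, -1360) = -1192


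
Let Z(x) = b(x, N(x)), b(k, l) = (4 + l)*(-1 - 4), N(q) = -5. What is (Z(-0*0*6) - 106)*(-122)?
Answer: 12322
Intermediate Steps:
b(k, l) = -20 - 5*l (b(k, l) = (4 + l)*(-5) = -20 - 5*l)
Z(x) = 5 (Z(x) = -20 - 5*(-5) = -20 + 25 = 5)
(Z(-0*0*6) - 106)*(-122) = (5 - 106)*(-122) = -101*(-122) = 12322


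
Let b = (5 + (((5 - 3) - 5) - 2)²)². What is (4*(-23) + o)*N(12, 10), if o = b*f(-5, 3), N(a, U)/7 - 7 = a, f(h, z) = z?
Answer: 346864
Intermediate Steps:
N(a, U) = 49 + 7*a
b = 900 (b = (5 + ((2 - 5) - 2)²)² = (5 + (-3 - 2)²)² = (5 + (-5)²)² = (5 + 25)² = 30² = 900)
o = 2700 (o = 900*3 = 2700)
(4*(-23) + o)*N(12, 10) = (4*(-23) + 2700)*(49 + 7*12) = (-92 + 2700)*(49 + 84) = 2608*133 = 346864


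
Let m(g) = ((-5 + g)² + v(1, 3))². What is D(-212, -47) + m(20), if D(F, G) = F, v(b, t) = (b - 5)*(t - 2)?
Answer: 48629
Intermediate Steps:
v(b, t) = (-5 + b)*(-2 + t)
m(g) = (-4 + (-5 + g)²)² (m(g) = ((-5 + g)² + (10 - 5*3 - 2*1 + 1*3))² = ((-5 + g)² + (10 - 15 - 2 + 3))² = ((-5 + g)² - 4)² = (-4 + (-5 + g)²)²)
D(-212, -47) + m(20) = -212 + (-4 + (-5 + 20)²)² = -212 + (-4 + 15²)² = -212 + (-4 + 225)² = -212 + 221² = -212 + 48841 = 48629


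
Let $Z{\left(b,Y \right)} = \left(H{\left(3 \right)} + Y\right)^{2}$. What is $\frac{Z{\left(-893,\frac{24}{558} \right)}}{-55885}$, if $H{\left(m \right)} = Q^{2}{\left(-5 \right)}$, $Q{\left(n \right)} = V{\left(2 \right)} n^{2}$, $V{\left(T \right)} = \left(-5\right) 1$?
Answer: $- \frac{2111583890641}{483349365} \approx -4368.6$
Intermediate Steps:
$V{\left(T \right)} = -5$
$Q{\left(n \right)} = - 5 n^{2}$
$H{\left(m \right)} = 15625$ ($H{\left(m \right)} = \left(- 5 \left(-5\right)^{2}\right)^{2} = \left(\left(-5\right) 25\right)^{2} = \left(-125\right)^{2} = 15625$)
$Z{\left(b,Y \right)} = \left(15625 + Y\right)^{2}$
$\frac{Z{\left(-893,\frac{24}{558} \right)}}{-55885} = \frac{\left(15625 + \frac{24}{558}\right)^{2}}{-55885} = \left(15625 + 24 \cdot \frac{1}{558}\right)^{2} \left(- \frac{1}{55885}\right) = \left(15625 + \frac{4}{93}\right)^{2} \left(- \frac{1}{55885}\right) = \left(\frac{1453129}{93}\right)^{2} \left(- \frac{1}{55885}\right) = \frac{2111583890641}{8649} \left(- \frac{1}{55885}\right) = - \frac{2111583890641}{483349365}$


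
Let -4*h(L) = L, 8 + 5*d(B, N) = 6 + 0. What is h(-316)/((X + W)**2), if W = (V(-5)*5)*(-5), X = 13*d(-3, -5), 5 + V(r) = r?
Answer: 1975/1498176 ≈ 0.0013183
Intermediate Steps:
d(B, N) = -2/5 (d(B, N) = -8/5 + (6 + 0)/5 = -8/5 + (1/5)*6 = -8/5 + 6/5 = -2/5)
h(L) = -L/4
V(r) = -5 + r
X = -26/5 (X = 13*(-2/5) = -26/5 ≈ -5.2000)
W = 250 (W = ((-5 - 5)*5)*(-5) = -10*5*(-5) = -50*(-5) = 250)
h(-316)/((X + W)**2) = (-1/4*(-316))/((-26/5 + 250)**2) = 79/((1224/5)**2) = 79/(1498176/25) = 79*(25/1498176) = 1975/1498176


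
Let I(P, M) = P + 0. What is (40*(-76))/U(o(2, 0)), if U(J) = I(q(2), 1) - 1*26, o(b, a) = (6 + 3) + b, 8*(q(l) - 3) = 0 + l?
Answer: 12160/91 ≈ 133.63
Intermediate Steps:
q(l) = 3 + l/8 (q(l) = 3 + (0 + l)/8 = 3 + l/8)
o(b, a) = 9 + b
I(P, M) = P
U(J) = -91/4 (U(J) = (3 + (⅛)*2) - 1*26 = (3 + ¼) - 26 = 13/4 - 26 = -91/4)
(40*(-76))/U(o(2, 0)) = (40*(-76))/(-91/4) = -3040*(-4/91) = 12160/91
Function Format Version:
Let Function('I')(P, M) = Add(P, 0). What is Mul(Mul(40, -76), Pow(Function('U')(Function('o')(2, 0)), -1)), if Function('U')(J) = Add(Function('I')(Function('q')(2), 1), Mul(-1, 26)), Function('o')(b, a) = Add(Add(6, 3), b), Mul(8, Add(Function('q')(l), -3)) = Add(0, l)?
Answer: Rational(12160, 91) ≈ 133.63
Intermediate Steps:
Function('q')(l) = Add(3, Mul(Rational(1, 8), l)) (Function('q')(l) = Add(3, Mul(Rational(1, 8), Add(0, l))) = Add(3, Mul(Rational(1, 8), l)))
Function('o')(b, a) = Add(9, b)
Function('I')(P, M) = P
Function('U')(J) = Rational(-91, 4) (Function('U')(J) = Add(Add(3, Mul(Rational(1, 8), 2)), Mul(-1, 26)) = Add(Add(3, Rational(1, 4)), -26) = Add(Rational(13, 4), -26) = Rational(-91, 4))
Mul(Mul(40, -76), Pow(Function('U')(Function('o')(2, 0)), -1)) = Mul(Mul(40, -76), Pow(Rational(-91, 4), -1)) = Mul(-3040, Rational(-4, 91)) = Rational(12160, 91)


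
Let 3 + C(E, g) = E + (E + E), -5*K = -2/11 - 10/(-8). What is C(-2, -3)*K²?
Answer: -19881/48400 ≈ -0.41076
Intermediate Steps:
K = -47/220 (K = -(-2/11 - 10/(-8))/5 = -(-2*1/11 - 10*(-⅛))/5 = -(-2/11 + 5/4)/5 = -⅕*47/44 = -47/220 ≈ -0.21364)
C(E, g) = -3 + 3*E (C(E, g) = -3 + (E + (E + E)) = -3 + (E + 2*E) = -3 + 3*E)
C(-2, -3)*K² = (-3 + 3*(-2))*(-47/220)² = (-3 - 6)*(2209/48400) = -9*2209/48400 = -19881/48400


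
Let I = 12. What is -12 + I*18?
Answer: 204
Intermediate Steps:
-12 + I*18 = -12 + 12*18 = -12 + 216 = 204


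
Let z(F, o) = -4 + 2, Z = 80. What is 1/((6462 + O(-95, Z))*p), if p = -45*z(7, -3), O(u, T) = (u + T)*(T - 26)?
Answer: 1/508680 ≈ 1.9659e-6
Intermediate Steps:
z(F, o) = -2
O(u, T) = (-26 + T)*(T + u) (O(u, T) = (T + u)*(-26 + T) = (-26 + T)*(T + u))
p = 90 (p = -45*(-2) = 90)
1/((6462 + O(-95, Z))*p) = 1/((6462 + (80² - 26*80 - 26*(-95) + 80*(-95)))*90) = (1/90)/(6462 + (6400 - 2080 + 2470 - 7600)) = (1/90)/(6462 - 810) = (1/90)/5652 = (1/5652)*(1/90) = 1/508680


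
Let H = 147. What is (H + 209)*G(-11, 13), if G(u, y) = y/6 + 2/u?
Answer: 23318/33 ≈ 706.61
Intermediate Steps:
G(u, y) = 2/u + y/6 (G(u, y) = y*(1/6) + 2/u = y/6 + 2/u = 2/u + y/6)
(H + 209)*G(-11, 13) = (147 + 209)*(2/(-11) + (1/6)*13) = 356*(2*(-1/11) + 13/6) = 356*(-2/11 + 13/6) = 356*(131/66) = 23318/33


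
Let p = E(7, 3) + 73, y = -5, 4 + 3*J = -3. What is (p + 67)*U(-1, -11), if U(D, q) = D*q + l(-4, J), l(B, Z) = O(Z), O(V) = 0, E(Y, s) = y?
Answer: 1485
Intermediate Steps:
J = -7/3 (J = -4/3 + (⅓)*(-3) = -4/3 - 1 = -7/3 ≈ -2.3333)
E(Y, s) = -5
l(B, Z) = 0
U(D, q) = D*q (U(D, q) = D*q + 0 = D*q)
p = 68 (p = -5 + 73 = 68)
(p + 67)*U(-1, -11) = (68 + 67)*(-1*(-11)) = 135*11 = 1485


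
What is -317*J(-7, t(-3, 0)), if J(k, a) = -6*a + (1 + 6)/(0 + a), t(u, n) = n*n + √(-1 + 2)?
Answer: -317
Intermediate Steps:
t(u, n) = 1 + n² (t(u, n) = n² + √1 = n² + 1 = 1 + n²)
J(k, a) = -6*a + 7/a
-317*J(-7, t(-3, 0)) = -317*(-6*(1 + 0²) + 7/(1 + 0²)) = -317*(-6*(1 + 0) + 7/(1 + 0)) = -317*(-6*1 + 7/1) = -317*(-6 + 7*1) = -317*(-6 + 7) = -317*1 = -317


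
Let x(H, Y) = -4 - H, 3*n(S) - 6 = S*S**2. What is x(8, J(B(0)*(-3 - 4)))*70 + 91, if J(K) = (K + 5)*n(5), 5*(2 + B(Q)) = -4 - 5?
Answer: -749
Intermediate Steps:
B(Q) = -19/5 (B(Q) = -2 + (-4 - 5)/5 = -2 + (1/5)*(-9) = -2 - 9/5 = -19/5)
n(S) = 2 + S**3/3 (n(S) = 2 + (S*S**2)/3 = 2 + S**3/3)
J(K) = 655/3 + 131*K/3 (J(K) = (K + 5)*(2 + (1/3)*5**3) = (5 + K)*(2 + (1/3)*125) = (5 + K)*(2 + 125/3) = (5 + K)*(131/3) = 655/3 + 131*K/3)
x(8, J(B(0)*(-3 - 4)))*70 + 91 = (-4 - 1*8)*70 + 91 = (-4 - 8)*70 + 91 = -12*70 + 91 = -840 + 91 = -749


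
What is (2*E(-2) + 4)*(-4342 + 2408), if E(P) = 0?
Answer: -7736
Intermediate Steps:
(2*E(-2) + 4)*(-4342 + 2408) = (2*0 + 4)*(-4342 + 2408) = (0 + 4)*(-1934) = 4*(-1934) = -7736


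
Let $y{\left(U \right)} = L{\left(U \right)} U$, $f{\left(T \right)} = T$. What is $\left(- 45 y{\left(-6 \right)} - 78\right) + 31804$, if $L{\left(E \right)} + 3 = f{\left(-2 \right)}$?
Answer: $30376$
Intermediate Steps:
$L{\left(E \right)} = -5$ ($L{\left(E \right)} = -3 - 2 = -5$)
$y{\left(U \right)} = - 5 U$
$\left(- 45 y{\left(-6 \right)} - 78\right) + 31804 = \left(- 45 \left(\left(-5\right) \left(-6\right)\right) - 78\right) + 31804 = \left(\left(-45\right) 30 - 78\right) + 31804 = \left(-1350 - 78\right) + 31804 = -1428 + 31804 = 30376$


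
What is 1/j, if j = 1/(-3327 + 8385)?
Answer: 5058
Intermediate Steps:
j = 1/5058 ≈ 0.00019771
1/j = 1/(1/5058) = 5058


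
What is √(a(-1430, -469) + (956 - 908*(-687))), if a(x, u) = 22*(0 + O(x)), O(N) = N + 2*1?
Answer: 2*√148334 ≈ 770.28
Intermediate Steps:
O(N) = 2 + N (O(N) = N + 2 = 2 + N)
a(x, u) = 44 + 22*x (a(x, u) = 22*(0 + (2 + x)) = 22*(2 + x) = 44 + 22*x)
√(a(-1430, -469) + (956 - 908*(-687))) = √((44 + 22*(-1430)) + (956 - 908*(-687))) = √((44 - 31460) + (956 + 623796)) = √(-31416 + 624752) = √593336 = 2*√148334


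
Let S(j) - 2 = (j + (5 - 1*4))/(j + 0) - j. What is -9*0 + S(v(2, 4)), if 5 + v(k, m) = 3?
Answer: 9/2 ≈ 4.5000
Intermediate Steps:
v(k, m) = -2 (v(k, m) = -5 + 3 = -2)
S(j) = 2 - j + (1 + j)/j (S(j) = 2 + ((j + (5 - 1*4))/(j + 0) - j) = 2 + ((j + (5 - 4))/j - j) = 2 + ((j + 1)/j - j) = 2 + ((1 + j)/j - j) = 2 + (-j + (1 + j)/j) = 2 - j + (1 + j)/j)
-9*0 + S(v(2, 4)) = -9*0 + (3 + 1/(-2) - 1*(-2)) = 0 + (3 - ½ + 2) = 0 + 9/2 = 9/2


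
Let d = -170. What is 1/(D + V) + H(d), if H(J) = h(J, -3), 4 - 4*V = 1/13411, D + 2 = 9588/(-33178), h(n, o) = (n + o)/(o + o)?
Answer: 193106517797/6882517446 ≈ 28.058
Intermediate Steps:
h(n, o) = (n + o)/(2*o) (h(n, o) = (n + o)/((2*o)) = (n + o)*(1/(2*o)) = (n + o)/(2*o))
D = -37972/16589 (D = -2 + 9588/(-33178) = -2 + 9588*(-1/33178) = -2 - 4794/16589 = -37972/16589 ≈ -2.2890)
V = 53643/53644 (V = 1 - ¼/13411 = 1 - ¼*1/13411 = 1 - 1/53644 = 53643/53644 ≈ 0.99998)
H(J) = ½ - J/6 (H(J) = (½)*(J - 3)/(-3) = (½)*(-⅓)*(-3 + J) = ½ - J/6)
1/(D + V) + H(d) = 1/(-37972/16589 + 53643/53644) + (½ - ⅙*(-170)) = 1/(-1147086241/889900316) + (½ + 85/3) = -889900316/1147086241 + 173/6 = 193106517797/6882517446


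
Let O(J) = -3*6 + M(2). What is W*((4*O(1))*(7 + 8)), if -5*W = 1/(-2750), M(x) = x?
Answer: -96/1375 ≈ -0.069818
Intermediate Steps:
W = 1/13750 (W = -⅕/(-2750) = -⅕*(-1/2750) = 1/13750 ≈ 7.2727e-5)
O(J) = -16 (O(J) = -3*6 + 2 = -18 + 2 = -16)
W*((4*O(1))*(7 + 8)) = ((4*(-16))*(7 + 8))/13750 = (-64*15)/13750 = (1/13750)*(-960) = -96/1375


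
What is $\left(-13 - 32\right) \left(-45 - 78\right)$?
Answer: $5535$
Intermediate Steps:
$\left(-13 - 32\right) \left(-45 - 78\right) = - 45 \left(-45 - 78\right) = \left(-45\right) \left(-123\right) = 5535$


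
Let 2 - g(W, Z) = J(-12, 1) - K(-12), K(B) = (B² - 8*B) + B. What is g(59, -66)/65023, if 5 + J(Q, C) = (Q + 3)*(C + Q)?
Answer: 136/65023 ≈ 0.0020916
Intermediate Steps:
K(B) = B² - 7*B
J(Q, C) = -5 + (3 + Q)*(C + Q) (J(Q, C) = -5 + (Q + 3)*(C + Q) = -5 + (3 + Q)*(C + Q))
g(W, Z) = 136 (g(W, Z) = 2 - ((-5 + (-12)² + 3*1 + 3*(-12) + 1*(-12)) - (-12)*(-7 - 12)) = 2 - ((-5 + 144 + 3 - 36 - 12) - (-12)*(-19)) = 2 - (94 - 1*228) = 2 - (94 - 228) = 2 - 1*(-134) = 2 + 134 = 136)
g(59, -66)/65023 = 136/65023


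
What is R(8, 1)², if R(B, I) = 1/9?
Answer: 1/81 ≈ 0.012346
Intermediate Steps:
R(B, I) = ⅑
R(8, 1)² = (⅑)² = 1/81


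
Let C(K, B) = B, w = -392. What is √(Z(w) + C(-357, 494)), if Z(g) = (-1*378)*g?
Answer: √148670 ≈ 385.58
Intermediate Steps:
Z(g) = -378*g
√(Z(w) + C(-357, 494)) = √(-378*(-392) + 494) = √(148176 + 494) = √148670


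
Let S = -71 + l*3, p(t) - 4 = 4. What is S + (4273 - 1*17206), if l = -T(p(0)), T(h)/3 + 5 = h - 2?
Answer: -13013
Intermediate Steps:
p(t) = 8 (p(t) = 4 + 4 = 8)
T(h) = -21 + 3*h (T(h) = -15 + 3*(h - 2) = -15 + 3*(-2 + h) = -15 + (-6 + 3*h) = -21 + 3*h)
l = -3 (l = -(-21 + 3*8) = -(-21 + 24) = -1*3 = -3)
S = -80 (S = -71 - 3*3 = -71 - 9 = -80)
S + (4273 - 1*17206) = -80 + (4273 - 1*17206) = -80 + (4273 - 17206) = -80 - 12933 = -13013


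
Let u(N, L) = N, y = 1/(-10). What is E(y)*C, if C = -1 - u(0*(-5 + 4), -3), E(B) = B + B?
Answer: 1/5 ≈ 0.20000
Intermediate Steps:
y = -1/10 ≈ -0.10000
E(B) = 2*B
C = -1 (C = -1 - 0*(-5 + 4) = -1 - 0*(-1) = -1 - 1*0 = -1 + 0 = -1)
E(y)*C = (2*(-1/10))*(-1) = -1/5*(-1) = 1/5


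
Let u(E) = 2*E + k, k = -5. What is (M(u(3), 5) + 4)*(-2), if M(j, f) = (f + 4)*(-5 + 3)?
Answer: 28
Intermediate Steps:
u(E) = -5 + 2*E (u(E) = 2*E - 5 = -5 + 2*E)
M(j, f) = -8 - 2*f (M(j, f) = (4 + f)*(-2) = -8 - 2*f)
(M(u(3), 5) + 4)*(-2) = ((-8 - 2*5) + 4)*(-2) = ((-8 - 10) + 4)*(-2) = (-18 + 4)*(-2) = -14*(-2) = 28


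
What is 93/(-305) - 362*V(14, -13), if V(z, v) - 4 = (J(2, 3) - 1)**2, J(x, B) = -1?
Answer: -883373/305 ≈ -2896.3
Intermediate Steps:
V(z, v) = 8 (V(z, v) = 4 + (-1 - 1)**2 = 4 + (-2)**2 = 4 + 4 = 8)
93/(-305) - 362*V(14, -13) = 93/(-305) - 362*8 = 93*(-1/305) - 2896 = -93/305 - 2896 = -883373/305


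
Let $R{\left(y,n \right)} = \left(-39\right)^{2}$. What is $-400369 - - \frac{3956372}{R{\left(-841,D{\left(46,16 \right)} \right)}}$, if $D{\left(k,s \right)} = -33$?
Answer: $- \frac{605004877}{1521} \approx -3.9777 \cdot 10^{5}$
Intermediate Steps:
$R{\left(y,n \right)} = 1521$
$-400369 - - \frac{3956372}{R{\left(-841,D{\left(46,16 \right)} \right)}} = -400369 - - \frac{3956372}{1521} = -400369 + \frac{3956372}{1521} = - \frac{605004877}{1521}$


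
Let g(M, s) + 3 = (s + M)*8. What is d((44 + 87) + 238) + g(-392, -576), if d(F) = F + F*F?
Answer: 128783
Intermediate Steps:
g(M, s) = -3 + 8*M + 8*s (g(M, s) = -3 + (s + M)*8 = -3 + (M + s)*8 = -3 + (8*M + 8*s) = -3 + 8*M + 8*s)
d(F) = F + F²
d((44 + 87) + 238) + g(-392, -576) = ((44 + 87) + 238)*(1 + ((44 + 87) + 238)) + (-3 + 8*(-392) + 8*(-576)) = (131 + 238)*(1 + (131 + 238)) + (-3 - 3136 - 4608) = 369*(1 + 369) - 7747 = 369*370 - 7747 = 136530 - 7747 = 128783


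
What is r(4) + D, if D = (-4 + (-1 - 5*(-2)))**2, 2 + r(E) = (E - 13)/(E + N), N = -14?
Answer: 239/10 ≈ 23.900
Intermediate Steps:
r(E) = -2 + (-13 + E)/(-14 + E) (r(E) = -2 + (E - 13)/(E - 14) = -2 + (-13 + E)/(-14 + E))
D = 25 (D = (-4 + (-1 + 10))**2 = (-4 + 9)**2 = 5**2 = 25)
r(4) + D = (15 - 1*4)/(-14 + 4) + 25 = (15 - 4)/(-10) + 25 = -1/10*11 + 25 = -11/10 + 25 = 239/10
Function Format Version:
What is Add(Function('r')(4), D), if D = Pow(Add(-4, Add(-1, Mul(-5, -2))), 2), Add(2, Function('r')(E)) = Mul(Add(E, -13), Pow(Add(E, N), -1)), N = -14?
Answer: Rational(239, 10) ≈ 23.900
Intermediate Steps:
Function('r')(E) = Add(-2, Mul(Pow(Add(-14, E), -1), Add(-13, E))) (Function('r')(E) = Add(-2, Mul(Add(E, -13), Pow(Add(E, -14), -1))) = Add(-2, Mul(Add(-13, E), Pow(Add(-14, E), -1))) = Add(-2, Mul(Pow(Add(-14, E), -1), Add(-13, E))))
D = 25 (D = Pow(Add(-4, Add(-1, 10)), 2) = Pow(Add(-4, 9), 2) = Pow(5, 2) = 25)
Add(Function('r')(4), D) = Add(Mul(Pow(Add(-14, 4), -1), Add(15, Mul(-1, 4))), 25) = Add(Mul(Pow(-10, -1), Add(15, -4)), 25) = Add(Mul(Rational(-1, 10), 11), 25) = Add(Rational(-11, 10), 25) = Rational(239, 10)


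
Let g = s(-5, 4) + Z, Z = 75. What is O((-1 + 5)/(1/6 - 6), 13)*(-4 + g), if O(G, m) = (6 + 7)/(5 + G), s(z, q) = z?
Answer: 30030/151 ≈ 198.87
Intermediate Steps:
O(G, m) = 13/(5 + G)
g = 70 (g = -5 + 75 = 70)
O((-1 + 5)/(1/6 - 6), 13)*(-4 + g) = (13/(5 + (-1 + 5)/(1/6 - 6)))*(-4 + 70) = (13/(5 + 4/(1/6 - 6)))*66 = (13/(5 + 4/(-35/6)))*66 = (13/(5 + 4*(-6/35)))*66 = (13/(5 - 24/35))*66 = (13/(151/35))*66 = (13*(35/151))*66 = (455/151)*66 = 30030/151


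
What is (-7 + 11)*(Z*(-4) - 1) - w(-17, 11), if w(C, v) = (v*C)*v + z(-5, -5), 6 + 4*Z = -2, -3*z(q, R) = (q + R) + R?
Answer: 2080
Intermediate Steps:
z(q, R) = -2*R/3 - q/3 (z(q, R) = -((q + R) + R)/3 = -((R + q) + R)/3 = -(q + 2*R)/3 = -2*R/3 - q/3)
Z = -2 (Z = -3/2 + (1/4)*(-2) = -3/2 - 1/2 = -2)
w(C, v) = 5 + C*v**2 (w(C, v) = (v*C)*v + (-2/3*(-5) - 1/3*(-5)) = (C*v)*v + (10/3 + 5/3) = C*v**2 + 5 = 5 + C*v**2)
(-7 + 11)*(Z*(-4) - 1) - w(-17, 11) = (-7 + 11)*(-2*(-4) - 1) - (5 - 17*11**2) = 4*(8 - 1) - (5 - 17*121) = 4*7 - (5 - 2057) = 28 - 1*(-2052) = 28 + 2052 = 2080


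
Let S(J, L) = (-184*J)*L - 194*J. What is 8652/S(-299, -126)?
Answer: -4326/3437005 ≈ -0.0012587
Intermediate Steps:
S(J, L) = -194*J - 184*J*L (S(J, L) = -184*J*L - 194*J = -194*J - 184*J*L)
8652/S(-299, -126) = 8652/((-2*(-299)*(97 + 92*(-126)))) = 8652/((-2*(-299)*(97 - 11592))) = 8652/((-2*(-299)*(-11495))) = 8652/(-6874010) = 8652*(-1/6874010) = -4326/3437005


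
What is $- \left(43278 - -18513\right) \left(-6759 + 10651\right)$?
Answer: $-240490572$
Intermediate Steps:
$- \left(43278 - -18513\right) \left(-6759 + 10651\right) = - \left(43278 + 18513\right) 3892 = - 61791 \cdot 3892 = \left(-1\right) 240490572 = -240490572$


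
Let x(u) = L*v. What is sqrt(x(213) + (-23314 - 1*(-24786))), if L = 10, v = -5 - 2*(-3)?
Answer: sqrt(1482) ≈ 38.497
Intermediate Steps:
v = 1 (v = -5 + 6 = 1)
x(u) = 10 (x(u) = 10*1 = 10)
sqrt(x(213) + (-23314 - 1*(-24786))) = sqrt(10 + (-23314 - 1*(-24786))) = sqrt(10 + (-23314 + 24786)) = sqrt(10 + 1472) = sqrt(1482)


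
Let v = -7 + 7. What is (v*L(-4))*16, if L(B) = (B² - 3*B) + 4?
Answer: 0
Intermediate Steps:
L(B) = 4 + B² - 3*B
v = 0
(v*L(-4))*16 = (0*(4 + (-4)² - 3*(-4)))*16 = (0*(4 + 16 + 12))*16 = (0*32)*16 = 0*16 = 0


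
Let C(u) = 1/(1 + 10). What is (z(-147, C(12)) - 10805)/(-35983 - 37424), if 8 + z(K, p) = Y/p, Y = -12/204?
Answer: 183832/1247919 ≈ 0.14731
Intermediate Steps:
Y = -1/17 (Y = -12*1/204 = -1/17 ≈ -0.058824)
C(u) = 1/11
z(K, p) = -8 - 1/(17*p)
(z(-147, C(12)) - 10805)/(-35983 - 37424) = ((-8 - 1/(17*1/11)) - 10805)/(-35983 - 37424) = ((-8 - 1/17*11) - 10805)/(-73407) = ((-8 - 11/17) - 10805)*(-1/73407) = (-147/17 - 10805)*(-1/73407) = -183832/17*(-1/73407) = 183832/1247919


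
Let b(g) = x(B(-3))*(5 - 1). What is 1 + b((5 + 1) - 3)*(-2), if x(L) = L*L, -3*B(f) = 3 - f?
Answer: -31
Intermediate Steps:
B(f) = -1 + f/3 (B(f) = -(3 - f)/3 = -1 + f/3)
x(L) = L**2
b(g) = 16 (b(g) = (-1 + (1/3)*(-3))**2*(5 - 1) = (-1 - 1)**2*4 = (-2)**2*4 = 4*4 = 16)
1 + b((5 + 1) - 3)*(-2) = 1 + 16*(-2) = 1 - 32 = -31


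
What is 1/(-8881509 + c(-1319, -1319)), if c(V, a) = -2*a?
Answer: -1/8878871 ≈ -1.1263e-7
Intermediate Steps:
1/(-8881509 + c(-1319, -1319)) = 1/(-8881509 - 2*(-1319)) = 1/(-8881509 + 2638) = 1/(-8878871) = -1/8878871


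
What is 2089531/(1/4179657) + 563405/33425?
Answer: 58383600391858576/6685 ≈ 8.7335e+12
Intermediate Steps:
2089531/(1/4179657) + 563405/33425 = 2089531/(1/4179657) + 563405*(1/33425) = 2089531*4179657 + 112681/6685 = 8733522870867 + 112681/6685 = 58383600391858576/6685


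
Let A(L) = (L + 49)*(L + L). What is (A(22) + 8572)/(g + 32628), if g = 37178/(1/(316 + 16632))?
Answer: 2924/157531343 ≈ 1.8561e-5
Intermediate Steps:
A(L) = 2*L*(49 + L) (A(L) = (49 + L)*(2*L) = 2*L*(49 + L))
g = 630092744 (g = 37178/(1/16948) = 37178*16948 = 630092744)
(A(22) + 8572)/(g + 32628) = (2*22*(49 + 22) + 8572)/(630092744 + 32628) = (2*22*71 + 8572)/630125372 = (3124 + 8572)*(1/630125372) = 11696*(1/630125372) = 2924/157531343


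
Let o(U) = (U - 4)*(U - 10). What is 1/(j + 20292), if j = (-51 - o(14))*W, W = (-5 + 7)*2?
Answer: 1/19928 ≈ 5.0181e-5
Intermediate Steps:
o(U) = (-10 + U)*(-4 + U) (o(U) = (-4 + U)*(-10 + U) = (-10 + U)*(-4 + U))
W = 4 (W = 2*2 = 4)
j = -364 (j = (-51 - (40 + 14² - 14*14))*4 = (-51 - (40 + 196 - 196))*4 = (-51 - 1*40)*4 = (-51 - 40)*4 = -91*4 = -364)
1/(j + 20292) = 1/(-364 + 20292) = 1/19928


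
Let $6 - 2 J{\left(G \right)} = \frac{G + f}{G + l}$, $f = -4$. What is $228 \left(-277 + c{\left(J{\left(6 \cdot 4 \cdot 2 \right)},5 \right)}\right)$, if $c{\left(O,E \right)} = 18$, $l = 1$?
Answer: $-59052$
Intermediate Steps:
$J{\left(G \right)} = 3 - \frac{-4 + G}{2 \left(1 + G\right)}$ ($J{\left(G \right)} = 3 - \frac{\left(G - 4\right) \frac{1}{G + 1}}{2} = 3 - \frac{\left(-4 + G\right) \frac{1}{1 + G}}{2} = 3 - \frac{\frac{1}{1 + G} \left(-4 + G\right)}{2} = 3 - \frac{-4 + G}{2 \left(1 + G\right)}$)
$228 \left(-277 + c{\left(J{\left(6 \cdot 4 \cdot 2 \right)},5 \right)}\right) = 228 \left(-277 + 18\right) = 228 \left(-259\right) = -59052$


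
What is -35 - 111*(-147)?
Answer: 16282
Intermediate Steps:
-35 - 111*(-147) = -35 + 16317 = 16282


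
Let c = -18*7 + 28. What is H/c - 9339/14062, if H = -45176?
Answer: 317174845/689038 ≈ 460.32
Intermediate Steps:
c = -98 (c = -126 + 28 = -98)
H/c - 9339/14062 = -45176/(-98) - 9339/14062 = -45176*(-1/98) - 9339*1/14062 = 22588/49 - 9339/14062 = 317174845/689038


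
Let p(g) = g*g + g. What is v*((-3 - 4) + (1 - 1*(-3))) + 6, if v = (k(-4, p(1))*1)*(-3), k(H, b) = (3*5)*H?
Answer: -534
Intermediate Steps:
p(g) = g + g² (p(g) = g² + g = g + g²)
k(H, b) = 15*H
v = 180 (v = ((15*(-4))*1)*(-3) = -60*1*(-3) = -60*(-3) = 180)
v*((-3 - 4) + (1 - 1*(-3))) + 6 = 180*((-3 - 4) + (1 - 1*(-3))) + 6 = 180*(-7 + (1 + 3)) + 6 = 180*(-7 + 4) + 6 = 180*(-3) + 6 = -540 + 6 = -534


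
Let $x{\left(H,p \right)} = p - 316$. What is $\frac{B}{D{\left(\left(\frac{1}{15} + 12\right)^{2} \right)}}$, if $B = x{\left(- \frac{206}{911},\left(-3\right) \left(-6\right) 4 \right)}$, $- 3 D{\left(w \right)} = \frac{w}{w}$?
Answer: $732$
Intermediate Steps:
$D{\left(w \right)} = - \frac{1}{3}$ ($D{\left(w \right)} = - \frac{w \frac{1}{w}}{3} = \left(- \frac{1}{3}\right) 1 = - \frac{1}{3}$)
$x{\left(H,p \right)} = -316 + p$ ($x{\left(H,p \right)} = p - 316 = -316 + p$)
$B = -244$ ($B = -316 + \left(-3\right) \left(-6\right) 4 = -316 + 18 \cdot 4 = -316 + 72 = -244$)
$\frac{B}{D{\left(\left(\frac{1}{15} + 12\right)^{2} \right)}} = - \frac{244}{- \frac{1}{3}} = \left(-244\right) \left(-3\right) = 732$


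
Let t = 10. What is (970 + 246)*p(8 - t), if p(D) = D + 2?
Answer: 0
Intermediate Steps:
p(D) = 2 + D
(970 + 246)*p(8 - t) = (970 + 246)*(2 + (8 - 1*10)) = 1216*(2 + (8 - 10)) = 1216*(2 - 2) = 1216*0 = 0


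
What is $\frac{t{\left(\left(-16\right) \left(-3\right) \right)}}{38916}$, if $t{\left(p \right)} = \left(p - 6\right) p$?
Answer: $\frac{56}{1081} \approx 0.051804$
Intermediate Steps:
$t{\left(p \right)} = p \left(-6 + p\right)$ ($t{\left(p \right)} = \left(-6 + p\right) p = p \left(-6 + p\right)$)
$\frac{t{\left(\left(-16\right) \left(-3\right) \right)}}{38916} = \frac{\left(-16\right) \left(-3\right) \left(-6 - -48\right)}{38916} = 48 \left(-6 + 48\right) \frac{1}{38916} = 48 \cdot 42 \cdot \frac{1}{38916} = 2016 \cdot \frac{1}{38916} = \frac{56}{1081}$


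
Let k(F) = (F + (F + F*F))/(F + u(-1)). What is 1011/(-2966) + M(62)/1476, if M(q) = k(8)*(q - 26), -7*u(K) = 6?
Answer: -41159/608030 ≈ -0.067692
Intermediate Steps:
u(K) = -6/7 (u(K) = -⅐*6 = -6/7)
k(F) = (F² + 2*F)/(-6/7 + F) (k(F) = (F + (F + F*F))/(F - 6/7) = (F + (F + F²))/(-6/7 + F) = (F² + 2*F)/(-6/7 + F))
M(q) = -1456/5 + 56*q/5 (M(q) = (7*8*(2 + 8)/(-6 + 7*8))*(q - 26) = (7*8*10/(-6 + 56))*(-26 + q) = (7*8*10/50)*(-26 + q) = (7*8*(1/50)*10)*(-26 + q) = 56*(-26 + q)/5 = -1456/5 + 56*q/5)
1011/(-2966) + M(62)/1476 = 1011/(-2966) + (-1456/5 + (56/5)*62)/1476 = 1011*(-1/2966) + (-1456/5 + 3472/5)*(1/1476) = -1011/2966 + (2016/5)*(1/1476) = -1011/2966 + 56/205 = -41159/608030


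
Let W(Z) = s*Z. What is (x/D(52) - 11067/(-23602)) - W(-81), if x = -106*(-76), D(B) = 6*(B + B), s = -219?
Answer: -8158022011/460239 ≈ -17726.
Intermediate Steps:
D(B) = 12*B (D(B) = 6*(2*B) = 12*B)
x = 8056
W(Z) = -219*Z
(x/D(52) - 11067/(-23602)) - W(-81) = (8056/((12*52)) - 11067/(-23602)) - (-219)*(-81) = (8056/624 - 11067*(-1/23602)) - 1*17739 = (8056*(1/624) + 11067/23602) - 17739 = (1007/78 + 11067/23602) - 17739 = 6157610/460239 - 17739 = -8158022011/460239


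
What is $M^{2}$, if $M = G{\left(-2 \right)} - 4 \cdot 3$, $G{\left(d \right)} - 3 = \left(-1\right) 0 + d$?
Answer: $121$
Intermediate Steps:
$G{\left(d \right)} = 3 + d$ ($G{\left(d \right)} = 3 + \left(\left(-1\right) 0 + d\right) = 3 + \left(0 + d\right) = 3 + d$)
$M = -11$ ($M = \left(3 - 2\right) - 4 \cdot 3 = 1 - 12 = -11$)
$M^{2} = \left(-11\right)^{2} = 121$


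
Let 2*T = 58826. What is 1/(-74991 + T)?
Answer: -1/45578 ≈ -2.1940e-5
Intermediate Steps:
T = 29413 (T = (1/2)*58826 = 29413)
1/(-74991 + T) = 1/(-74991 + 29413) = 1/(-45578) = -1/45578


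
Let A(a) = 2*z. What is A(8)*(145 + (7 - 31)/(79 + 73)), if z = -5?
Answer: -27520/19 ≈ -1448.4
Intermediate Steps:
A(a) = -10 (A(a) = 2*(-5) = -10)
A(8)*(145 + (7 - 31)/(79 + 73)) = -10*(145 + (7 - 31)/(79 + 73)) = -10*(145 - 24/152) = -10*(145 - 24*1/152) = -10*(145 - 3/19) = -10*2752/19 = -27520/19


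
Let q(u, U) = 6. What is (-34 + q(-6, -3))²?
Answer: 784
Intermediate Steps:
(-34 + q(-6, -3))² = (-34 + 6)² = (-28)² = 784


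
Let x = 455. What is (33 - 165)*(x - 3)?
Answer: -59664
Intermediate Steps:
(33 - 165)*(x - 3) = (33 - 165)*(455 - 3) = -132*452 = -59664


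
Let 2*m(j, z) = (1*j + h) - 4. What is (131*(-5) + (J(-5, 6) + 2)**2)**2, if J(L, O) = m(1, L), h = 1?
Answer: 427716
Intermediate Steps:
m(j, z) = -3/2 + j/2 (m(j, z) = ((1*j + 1) - 4)/2 = ((j + 1) - 4)/2 = ((1 + j) - 4)/2 = (-3 + j)/2 = -3/2 + j/2)
J(L, O) = -1 (J(L, O) = -3/2 + (1/2)*1 = -3/2 + 1/2 = -1)
(131*(-5) + (J(-5, 6) + 2)**2)**2 = (131*(-5) + (-1 + 2)**2)**2 = (-655 + 1**2)**2 = (-655 + 1)**2 = (-654)**2 = 427716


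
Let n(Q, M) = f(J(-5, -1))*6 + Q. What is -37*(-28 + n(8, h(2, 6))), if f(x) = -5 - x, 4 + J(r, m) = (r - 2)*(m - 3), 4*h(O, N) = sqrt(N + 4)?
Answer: 7178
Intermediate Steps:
h(O, N) = sqrt(4 + N)/4 (h(O, N) = sqrt(N + 4)/4 = sqrt(4 + N)/4)
J(r, m) = -4 + (-3 + m)*(-2 + r) (J(r, m) = -4 + (r - 2)*(m - 3) = -4 + (-2 + r)*(-3 + m) = -4 + (-3 + m)*(-2 + r))
n(Q, M) = -174 + Q (n(Q, M) = (-5 - (2 - 3*(-5) - 2*(-1) - 1*(-5)))*6 + Q = (-5 - (2 + 15 + 2 + 5))*6 + Q = (-5 - 1*24)*6 + Q = (-5 - 24)*6 + Q = -29*6 + Q = -174 + Q)
-37*(-28 + n(8, h(2, 6))) = -37*(-28 + (-174 + 8)) = -37*(-28 - 166) = -37*(-194) = 7178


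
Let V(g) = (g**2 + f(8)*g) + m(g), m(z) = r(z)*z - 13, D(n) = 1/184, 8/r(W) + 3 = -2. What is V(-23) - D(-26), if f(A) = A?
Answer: 339291/920 ≈ 368.79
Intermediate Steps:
r(W) = -8/5 (r(W) = 8/(-3 - 2) = 8/(-5) = 8*(-1/5) = -8/5)
D(n) = 1/184
m(z) = -13 - 8*z/5 (m(z) = -8*z/5 - 13 = -13 - 8*z/5)
V(g) = -13 + g**2 + 32*g/5 (V(g) = (g**2 + 8*g) + (-13 - 8*g/5) = -13 + g**2 + 32*g/5)
V(-23) - D(-26) = (-13 + (-23)**2 + (32/5)*(-23)) - 1*1/184 = (-13 + 529 - 736/5) - 1/184 = 1844/5 - 1/184 = 339291/920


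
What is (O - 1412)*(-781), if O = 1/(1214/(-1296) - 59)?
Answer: 42831067796/38839 ≈ 1.1028e+6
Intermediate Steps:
O = -648/38839 (O = 1/(1214*(-1/1296) - 59) = 1/(-607/648 - 59) = 1/(-38839/648) = -648/38839 ≈ -0.016684)
(O - 1412)*(-781) = (-648/38839 - 1412)*(-781) = -54841316/38839*(-781) = 42831067796/38839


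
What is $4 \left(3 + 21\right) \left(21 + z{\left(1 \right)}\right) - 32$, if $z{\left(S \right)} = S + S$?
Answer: $2176$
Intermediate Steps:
$z{\left(S \right)} = 2 S$
$4 \left(3 + 21\right) \left(21 + z{\left(1 \right)}\right) - 32 = 4 \left(3 + 21\right) \left(21 + 2 \cdot 1\right) - 32 = 4 \cdot 24 \left(21 + 2\right) - 32 = 4 \cdot 24 \cdot 23 - 32 = 4 \cdot 552 - 32 = 2208 - 32 = 2176$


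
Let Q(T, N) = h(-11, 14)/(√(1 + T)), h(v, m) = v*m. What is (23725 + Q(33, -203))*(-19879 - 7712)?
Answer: -654596475 + 124971*√34 ≈ -6.5387e+8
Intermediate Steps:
h(v, m) = m*v
Q(T, N) = -154/√(1 + T) (Q(T, N) = (14*(-11))/(√(1 + T)) = -154/√(1 + T))
(23725 + Q(33, -203))*(-19879 - 7712) = (23725 - 154/√(1 + 33))*(-19879 - 7712) = (23725 - 77*√34/17)*(-27591) = -654596475 + 124971*√34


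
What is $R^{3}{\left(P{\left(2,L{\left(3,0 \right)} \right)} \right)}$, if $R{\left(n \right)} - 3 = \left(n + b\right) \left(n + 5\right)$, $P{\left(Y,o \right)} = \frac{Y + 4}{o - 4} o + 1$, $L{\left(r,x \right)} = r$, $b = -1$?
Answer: $10503459$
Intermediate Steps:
$P{\left(Y,o \right)} = 1 + \frac{o \left(4 + Y\right)}{-4 + o}$ ($P{\left(Y,o \right)} = \frac{4 + Y}{-4 + o} o + 1 = \frac{o \left(4 + Y\right)}{-4 + o} + 1 = 1 + \frac{o \left(4 + Y\right)}{-4 + o}$)
$R{\left(n \right)} = 3 + \left(-1 + n\right) \left(5 + n\right)$ ($R{\left(n \right)} = 3 + \left(n - 1\right) \left(n + 5\right) = 3 + \left(-1 + n\right) \left(5 + n\right)$)
$R^{3}{\left(P{\left(2,L{\left(3,0 \right)} \right)} \right)} = \left(-2 + \left(\frac{-4 + 5 \cdot 3 + 2 \cdot 3}{-4 + 3}\right)^{2} + 4 \frac{-4 + 5 \cdot 3 + 2 \cdot 3}{-4 + 3}\right)^{3} = \left(-2 + \left(\frac{-4 + 15 + 6}{-1}\right)^{2} + 4 \frac{-4 + 15 + 6}{-1}\right)^{3} = \left(-2 + \left(\left(-1\right) 17\right)^{2} + 4 \left(\left(-1\right) 17\right)\right)^{3} = \left(-2 + \left(-17\right)^{2} + 4 \left(-17\right)\right)^{3} = \left(-2 + 289 - 68\right)^{3} = 219^{3} = 10503459$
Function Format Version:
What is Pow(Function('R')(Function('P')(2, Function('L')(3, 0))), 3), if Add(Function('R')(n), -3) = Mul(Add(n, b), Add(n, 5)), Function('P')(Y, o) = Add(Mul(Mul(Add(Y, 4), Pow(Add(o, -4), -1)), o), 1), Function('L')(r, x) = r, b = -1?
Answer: 10503459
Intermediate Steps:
Function('P')(Y, o) = Add(1, Mul(o, Pow(Add(-4, o), -1), Add(4, Y))) (Function('P')(Y, o) = Add(Mul(Mul(Add(4, Y), Pow(Add(-4, o), -1)), o), 1) = Add(Mul(Mul(Pow(Add(-4, o), -1), Add(4, Y)), o), 1) = Add(Mul(o, Pow(Add(-4, o), -1), Add(4, Y)), 1) = Add(1, Mul(o, Pow(Add(-4, o), -1), Add(4, Y))))
Function('R')(n) = Add(3, Mul(Add(-1, n), Add(5, n))) (Function('R')(n) = Add(3, Mul(Add(n, -1), Add(n, 5))) = Add(3, Mul(Add(-1, n), Add(5, n))))
Pow(Function('R')(Function('P')(2, Function('L')(3, 0))), 3) = Pow(Add(-2, Pow(Mul(Pow(Add(-4, 3), -1), Add(-4, Mul(5, 3), Mul(2, 3))), 2), Mul(4, Mul(Pow(Add(-4, 3), -1), Add(-4, Mul(5, 3), Mul(2, 3))))), 3) = Pow(Add(-2, Pow(Mul(Pow(-1, -1), Add(-4, 15, 6)), 2), Mul(4, Mul(Pow(-1, -1), Add(-4, 15, 6)))), 3) = Pow(Add(-2, Pow(Mul(-1, 17), 2), Mul(4, Mul(-1, 17))), 3) = Pow(Add(-2, Pow(-17, 2), Mul(4, -17)), 3) = Pow(Add(-2, 289, -68), 3) = Pow(219, 3) = 10503459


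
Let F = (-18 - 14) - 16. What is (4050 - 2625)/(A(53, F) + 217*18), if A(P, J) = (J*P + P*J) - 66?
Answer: -475/416 ≈ -1.1418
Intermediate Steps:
F = -48 (F = -32 - 16 = -48)
A(P, J) = -66 + 2*J*P (A(P, J) = (J*P + J*P) - 66 = 2*J*P - 66 = -66 + 2*J*P)
(4050 - 2625)/(A(53, F) + 217*18) = (4050 - 2625)/((-66 + 2*(-48)*53) + 217*18) = 1425/((-66 - 5088) + 3906) = 1425/(-5154 + 3906) = 1425/(-1248) = 1425*(-1/1248) = -475/416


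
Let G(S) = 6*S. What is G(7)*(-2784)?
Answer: -116928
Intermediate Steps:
G(7)*(-2784) = (6*7)*(-2784) = 42*(-2784) = -116928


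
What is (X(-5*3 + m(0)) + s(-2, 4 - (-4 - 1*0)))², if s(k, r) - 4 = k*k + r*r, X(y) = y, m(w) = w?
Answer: 3249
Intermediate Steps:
s(k, r) = 4 + k² + r² (s(k, r) = 4 + (k*k + r*r) = 4 + (k² + r²) = 4 + k² + r²)
(X(-5*3 + m(0)) + s(-2, 4 - (-4 - 1*0)))² = ((-5*3 + 0) + (4 + (-2)² + (4 - (-4 - 1*0))²))² = ((-15 + 0) + (4 + 4 + (4 - (-4 + 0))²))² = (-15 + (4 + 4 + (4 - 1*(-4))²))² = (-15 + (4 + 4 + (4 + 4)²))² = (-15 + (4 + 4 + 8²))² = (-15 + (4 + 4 + 64))² = (-15 + 72)² = 57² = 3249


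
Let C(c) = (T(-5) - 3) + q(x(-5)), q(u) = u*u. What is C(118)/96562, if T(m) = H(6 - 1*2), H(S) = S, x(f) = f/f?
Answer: 1/48281 ≈ 2.0712e-5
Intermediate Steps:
x(f) = 1
q(u) = u**2
T(m) = 4 (T(m) = 6 - 1*2 = 6 - 2 = 4)
C(c) = 2 (C(c) = (4 - 3) + 1**2 = 1 + 1 = 2)
C(118)/96562 = 2/96562 = 2*(1/96562) = 1/48281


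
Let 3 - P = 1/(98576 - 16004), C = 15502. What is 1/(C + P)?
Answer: 82572/1280278859 ≈ 6.4495e-5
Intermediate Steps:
P = 247715/82572 (P = 3 - 1/(98576 - 16004) = 3 - 1/82572 = 247715/82572 ≈ 3.0000)
1/(C + P) = 1/(15502 + 247715/82572) = 1/(1280278859/82572) = 82572/1280278859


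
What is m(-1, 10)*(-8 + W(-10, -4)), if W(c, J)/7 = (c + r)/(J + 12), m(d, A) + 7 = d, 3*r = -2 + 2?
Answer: 134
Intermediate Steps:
r = 0 (r = (-2 + 2)/3 = (1/3)*0 = 0)
m(d, A) = -7 + d
W(c, J) = 7*c/(12 + J) (W(c, J) = 7*((c + 0)/(J + 12)) = 7*(c/(12 + J)) = 7*c/(12 + J))
m(-1, 10)*(-8 + W(-10, -4)) = (-7 - 1)*(-8 + 7*(-10)/(12 - 4)) = -8*(-8 + 7*(-10)/8) = -8*(-8 + 7*(-10)*(1/8)) = -8*(-8 - 35/4) = -8*(-67/4) = 134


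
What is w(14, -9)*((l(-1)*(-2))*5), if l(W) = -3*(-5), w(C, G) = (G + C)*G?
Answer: 6750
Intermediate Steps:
w(C, G) = G*(C + G) (w(C, G) = (C + G)*G = G*(C + G))
l(W) = 15
w(14, -9)*((l(-1)*(-2))*5) = (-9*(14 - 9))*((15*(-2))*5) = (-9*5)*(-30*5) = -45*(-150) = 6750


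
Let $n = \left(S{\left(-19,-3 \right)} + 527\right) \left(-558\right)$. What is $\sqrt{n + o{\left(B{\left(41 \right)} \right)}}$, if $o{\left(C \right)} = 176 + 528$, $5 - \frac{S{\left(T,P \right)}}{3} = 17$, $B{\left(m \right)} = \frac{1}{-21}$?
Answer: $i \sqrt{273274} \approx 522.76 i$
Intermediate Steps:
$B{\left(m \right)} = - \frac{1}{21}$
$S{\left(T,P \right)} = -36$ ($S{\left(T,P \right)} = 15 - 51 = -36$)
$o{\left(C \right)} = 704$
$n = -273978$ ($n = \left(-36 + 527\right) \left(-558\right) = 491 \left(-558\right) = -273978$)
$\sqrt{n + o{\left(B{\left(41 \right)} \right)}} = \sqrt{-273978 + 704} = \sqrt{-273274} = i \sqrt{273274}$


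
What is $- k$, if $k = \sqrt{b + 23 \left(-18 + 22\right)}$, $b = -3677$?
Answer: $- i \sqrt{3585} \approx - 59.875 i$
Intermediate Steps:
$k = i \sqrt{3585}$ ($k = \sqrt{-3677 + 23 \left(-18 + 22\right)} = \sqrt{-3677 + 23 \cdot 4} = \sqrt{-3677 + 92} = \sqrt{-3585} = i \sqrt{3585} \approx 59.875 i$)
$- k = - i \sqrt{3585}$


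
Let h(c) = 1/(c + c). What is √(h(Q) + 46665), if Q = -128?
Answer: √11946239/16 ≈ 216.02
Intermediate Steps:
h(c) = 1/(2*c)
√(h(Q) + 46665) = √((½)/(-128) + 46665) = √((½)*(-1/128) + 46665) = √(-1/256 + 46665) = √(11946239/256) = √11946239/16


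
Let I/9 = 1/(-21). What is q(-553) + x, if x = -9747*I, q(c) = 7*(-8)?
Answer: 28849/7 ≈ 4121.3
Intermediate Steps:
I = -3/7 (I = 9/(-21) = 9*(-1/21) = -3/7 ≈ -0.42857)
q(c) = -56
x = 29241/7 (x = -9747*(-3/7) = 29241/7 ≈ 4177.3)
q(-553) + x = -56 + 29241/7 = 28849/7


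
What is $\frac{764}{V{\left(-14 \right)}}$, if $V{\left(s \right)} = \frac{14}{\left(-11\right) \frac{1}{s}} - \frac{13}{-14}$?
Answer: $\frac{117656}{2887} \approx 40.754$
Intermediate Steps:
$V{\left(s \right)} = \frac{13}{14} - \frac{14 s}{11}$ ($V{\left(s \right)} = 14 \left(- \frac{s}{11}\right) - - \frac{13}{14} = - \frac{14 s}{11} + \frac{13}{14} = \frac{13}{14} - \frac{14 s}{11}$)
$\frac{764}{V{\left(-14 \right)}} = \frac{764}{\frac{13}{14} - - \frac{196}{11}} = \frac{764}{\frac{13}{14} + \frac{196}{11}} = \frac{764}{\frac{2887}{154}} = 764 \cdot \frac{154}{2887} = \frac{117656}{2887}$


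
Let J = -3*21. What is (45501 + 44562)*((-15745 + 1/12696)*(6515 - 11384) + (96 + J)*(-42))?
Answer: 29219087824789455/4232 ≈ 6.9043e+12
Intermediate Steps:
J = -63
(45501 + 44562)*((-15745 + 1/12696)*(6515 - 11384) + (96 + J)*(-42)) = (45501 + 44562)*((-15745 + 1/12696)*(6515 - 11384) + (96 - 63)*(-42)) = 90063*((-15745 + 1/12696)*(-4869) + 33*(-42)) = 90063*(-199898519/12696*(-4869) - 1386) = 90063*(324435296337/4232 - 1386) = 90063*(324429430785/4232) = 29219087824789455/4232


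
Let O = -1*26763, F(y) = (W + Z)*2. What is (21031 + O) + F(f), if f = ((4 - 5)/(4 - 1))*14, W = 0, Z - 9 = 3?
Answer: -5708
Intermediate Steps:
Z = 12 (Z = 9 + 3 = 12)
f = -14/3 (f = -1/3*14 = -1*⅓*14 = -⅓*14 = -14/3 ≈ -4.6667)
F(y) = 24 (F(y) = (0 + 12)*2 = 12*2 = 24)
O = -26763
(21031 + O) + F(f) = (21031 - 26763) + 24 = -5732 + 24 = -5708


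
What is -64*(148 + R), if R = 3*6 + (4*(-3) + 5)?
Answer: -10176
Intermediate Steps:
R = 11 (R = 18 + (-12 + 5) = 18 - 7 = 11)
-64*(148 + R) = -64*(148 + 11) = -64*159 = -10176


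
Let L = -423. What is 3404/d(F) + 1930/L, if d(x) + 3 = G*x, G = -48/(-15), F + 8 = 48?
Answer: 1198642/52875 ≈ 22.669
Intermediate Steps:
F = 40 (F = -8 + 48 = 40)
G = 16/5 (G = -48*(-1/15) = 16/5 ≈ 3.2000)
d(x) = -3 + 16*x/5
3404/d(F) + 1930/L = 3404/(-3 + (16/5)*40) + 1930/(-423) = 3404/(-3 + 128) + 1930*(-1/423) = 3404/125 - 1930/423 = 1198642/52875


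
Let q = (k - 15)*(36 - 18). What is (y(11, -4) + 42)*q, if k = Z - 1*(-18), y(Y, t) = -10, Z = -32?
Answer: -16704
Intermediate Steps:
k = -14 (k = -32 - 1*(-18) = -32 + 18 = -14)
q = -522 (q = (-14 - 15)*(36 - 18) = -29*18 = -522)
(y(11, -4) + 42)*q = (-10 + 42)*(-522) = 32*(-522) = -16704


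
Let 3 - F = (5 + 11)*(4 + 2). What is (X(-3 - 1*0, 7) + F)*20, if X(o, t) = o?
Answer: -1920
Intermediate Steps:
F = -93 (F = 3 - (5 + 11)*(4 + 2) = 3 - 16*6 = 3 - 1*96 = 3 - 96 = -93)
(X(-3 - 1*0, 7) + F)*20 = ((-3 - 1*0) - 93)*20 = ((-3 + 0) - 93)*20 = (-3 - 93)*20 = -96*20 = -1920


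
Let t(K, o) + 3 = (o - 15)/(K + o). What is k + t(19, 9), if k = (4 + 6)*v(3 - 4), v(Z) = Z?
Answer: -185/14 ≈ -13.214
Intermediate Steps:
t(K, o) = -3 + (-15 + o)/(K + o) (t(K, o) = -3 + (o - 15)/(K + o) = -3 + (-15 + o)/(K + o))
k = -10 (k = (4 + 6)*(3 - 4) = 10*(-1) = -10)
k + t(19, 9) = -10 + (-15 - 3*19 - 2*9)/(19 + 9) = -10 + (-15 - 57 - 18)/28 = -10 + (1/28)*(-90) = -10 - 45/14 = -185/14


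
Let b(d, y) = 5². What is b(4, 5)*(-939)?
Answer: -23475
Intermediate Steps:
b(d, y) = 25
b(4, 5)*(-939) = 25*(-939) = -23475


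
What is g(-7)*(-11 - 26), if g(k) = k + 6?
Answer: 37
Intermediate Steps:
g(k) = 6 + k
g(-7)*(-11 - 26) = (6 - 7)*(-11 - 26) = -1*(-37) = 37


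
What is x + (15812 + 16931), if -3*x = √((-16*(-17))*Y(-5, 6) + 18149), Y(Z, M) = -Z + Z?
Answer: 32743 - √18149/3 ≈ 32698.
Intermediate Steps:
Y(Z, M) = 0
x = -√18149/3 (x = -√(-16*(-17)*0 + 18149)/3 = -√(272*0 + 18149)/3 = -√(0 + 18149)/3 = -√18149/3 ≈ -44.906)
x + (15812 + 16931) = -√18149/3 + (15812 + 16931) = -√18149/3 + 32743 = 32743 - √18149/3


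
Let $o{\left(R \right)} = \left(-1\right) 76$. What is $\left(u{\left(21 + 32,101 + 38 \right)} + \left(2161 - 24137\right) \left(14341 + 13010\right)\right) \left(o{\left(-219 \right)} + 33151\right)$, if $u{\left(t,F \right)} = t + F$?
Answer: $-19880237575800$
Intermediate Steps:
$o{\left(R \right)} = -76$
$u{\left(t,F \right)} = F + t$
$\left(u{\left(21 + 32,101 + 38 \right)} + \left(2161 - 24137\right) \left(14341 + 13010\right)\right) \left(o{\left(-219 \right)} + 33151\right) = \left(\left(\left(101 + 38\right) + \left(21 + 32\right)\right) + \left(2161 - 24137\right) \left(14341 + 13010\right)\right) \left(-76 + 33151\right) = \left(\left(139 + 53\right) - 601065576\right) 33075 = \left(192 - 601065576\right) 33075 = \left(-601065384\right) 33075 = -19880237575800$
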